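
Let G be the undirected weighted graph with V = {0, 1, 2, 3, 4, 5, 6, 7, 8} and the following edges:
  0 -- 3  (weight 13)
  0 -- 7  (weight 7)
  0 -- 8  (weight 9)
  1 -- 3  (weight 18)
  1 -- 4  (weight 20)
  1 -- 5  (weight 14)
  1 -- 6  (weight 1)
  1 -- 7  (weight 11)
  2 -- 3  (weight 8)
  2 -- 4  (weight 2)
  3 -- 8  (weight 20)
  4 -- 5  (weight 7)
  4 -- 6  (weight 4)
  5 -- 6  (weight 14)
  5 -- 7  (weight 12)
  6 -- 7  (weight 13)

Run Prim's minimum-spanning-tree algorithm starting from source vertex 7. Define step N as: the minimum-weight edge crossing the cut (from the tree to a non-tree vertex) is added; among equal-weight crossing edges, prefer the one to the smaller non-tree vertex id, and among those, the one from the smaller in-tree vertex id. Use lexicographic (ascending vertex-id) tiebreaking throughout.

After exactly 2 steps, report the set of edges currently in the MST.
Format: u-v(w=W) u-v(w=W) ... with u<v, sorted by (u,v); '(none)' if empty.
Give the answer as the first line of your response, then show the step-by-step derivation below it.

0-7(w=7) 0-8(w=9)

step 1: add edge 0-7 (w=7); MST = {0-7(w=7)}
step 2: add edge 0-8 (w=9); MST = {0-7(w=7) 0-8(w=9)}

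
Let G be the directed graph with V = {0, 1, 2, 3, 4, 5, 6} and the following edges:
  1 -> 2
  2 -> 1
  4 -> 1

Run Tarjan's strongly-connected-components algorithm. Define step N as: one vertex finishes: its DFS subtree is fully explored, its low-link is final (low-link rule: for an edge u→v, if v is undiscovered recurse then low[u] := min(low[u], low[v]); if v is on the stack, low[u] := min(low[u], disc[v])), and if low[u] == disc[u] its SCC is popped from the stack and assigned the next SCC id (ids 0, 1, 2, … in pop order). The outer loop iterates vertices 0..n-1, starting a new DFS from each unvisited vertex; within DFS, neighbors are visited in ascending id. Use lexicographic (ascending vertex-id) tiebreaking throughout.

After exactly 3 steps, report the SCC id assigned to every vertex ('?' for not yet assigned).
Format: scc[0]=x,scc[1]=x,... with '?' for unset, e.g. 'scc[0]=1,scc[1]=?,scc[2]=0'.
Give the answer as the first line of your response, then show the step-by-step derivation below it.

scc[0]=0,scc[1]=1,scc[2]=1,scc[3]=?,scc[4]=?,scc[5]=?,scc[6]=?

step 1: low=(low[0]=0,low[1]=?,low[2]=?,low[3]=?,low[4]=?,low[5]=?,low[6]=?); scc=(scc[0]=0,scc[1]=?,scc[2]=?,scc[3]=?,scc[4]=?,scc[5]=?,scc[6]=?)
step 2: low=(low[0]=0,low[1]=1,low[2]=1,low[3]=?,low[4]=?,low[5]=?,low[6]=?); scc=(scc[0]=0,scc[1]=?,scc[2]=?,scc[3]=?,scc[4]=?,scc[5]=?,scc[6]=?)
step 3: low=(low[0]=0,low[1]=1,low[2]=1,low[3]=?,low[4]=?,low[5]=?,low[6]=?); scc=(scc[0]=0,scc[1]=1,scc[2]=1,scc[3]=?,scc[4]=?,scc[5]=?,scc[6]=?)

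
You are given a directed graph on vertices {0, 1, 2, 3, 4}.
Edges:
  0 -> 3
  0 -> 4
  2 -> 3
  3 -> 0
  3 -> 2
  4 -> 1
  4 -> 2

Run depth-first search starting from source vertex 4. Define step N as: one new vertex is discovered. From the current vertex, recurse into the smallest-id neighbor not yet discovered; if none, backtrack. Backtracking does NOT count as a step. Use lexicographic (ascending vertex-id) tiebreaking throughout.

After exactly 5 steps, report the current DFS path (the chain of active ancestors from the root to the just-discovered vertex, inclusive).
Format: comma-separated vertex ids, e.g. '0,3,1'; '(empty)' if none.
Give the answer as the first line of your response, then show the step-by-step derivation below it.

4,2,3,0

step 1: discover 4; path=4; order=4
step 2: discover 1; path=4>1; order=4,1
step 3: discover 2; path=4>2; order=4,1,2
step 4: discover 3; path=4>2>3; order=4,1,2,3
step 5: discover 0; path=4>2>3>0; order=4,1,2,3,0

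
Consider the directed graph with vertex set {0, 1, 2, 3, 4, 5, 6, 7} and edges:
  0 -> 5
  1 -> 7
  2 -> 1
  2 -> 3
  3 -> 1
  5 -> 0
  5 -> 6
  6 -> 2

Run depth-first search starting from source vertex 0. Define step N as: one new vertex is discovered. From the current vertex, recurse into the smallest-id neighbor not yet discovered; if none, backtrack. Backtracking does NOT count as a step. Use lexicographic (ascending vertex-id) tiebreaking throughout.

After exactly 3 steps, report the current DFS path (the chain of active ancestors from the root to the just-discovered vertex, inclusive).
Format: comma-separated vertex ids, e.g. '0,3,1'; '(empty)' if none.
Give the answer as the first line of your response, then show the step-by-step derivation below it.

0,5,6

step 1: discover 0; path=0; order=0
step 2: discover 5; path=0>5; order=0,5
step 3: discover 6; path=0>5>6; order=0,5,6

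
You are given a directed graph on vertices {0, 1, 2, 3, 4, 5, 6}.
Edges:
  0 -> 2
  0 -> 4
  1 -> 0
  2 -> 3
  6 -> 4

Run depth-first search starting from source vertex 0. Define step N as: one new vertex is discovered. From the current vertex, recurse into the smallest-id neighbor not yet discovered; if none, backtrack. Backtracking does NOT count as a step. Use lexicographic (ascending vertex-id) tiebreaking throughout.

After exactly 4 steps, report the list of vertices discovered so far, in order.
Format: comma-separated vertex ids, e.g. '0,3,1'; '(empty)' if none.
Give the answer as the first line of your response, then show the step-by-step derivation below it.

0,2,3,4

step 1: discover 0; path=0; order=0
step 2: discover 2; path=0>2; order=0,2
step 3: discover 3; path=0>2>3; order=0,2,3
step 4: discover 4; path=0>4; order=0,2,3,4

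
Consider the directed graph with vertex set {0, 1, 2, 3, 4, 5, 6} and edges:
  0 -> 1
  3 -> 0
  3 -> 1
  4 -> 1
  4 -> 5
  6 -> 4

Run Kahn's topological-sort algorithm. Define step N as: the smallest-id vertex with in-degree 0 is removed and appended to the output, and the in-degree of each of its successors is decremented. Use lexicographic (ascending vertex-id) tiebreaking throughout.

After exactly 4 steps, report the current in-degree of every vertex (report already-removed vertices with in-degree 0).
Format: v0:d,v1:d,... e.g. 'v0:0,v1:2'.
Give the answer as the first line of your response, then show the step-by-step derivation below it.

v0:0,v1:1,v2:0,v3:0,v4:0,v5:1,v6:0

step 1: output 2; order=[2]; indeg=(1,3,0,0,1,1,0)
step 2: output 3; order=[2,3]; indeg=(0,2,0,0,1,1,0)
step 3: output 0; order=[2,3,0]; indeg=(0,1,0,0,1,1,0)
step 4: output 6; order=[2,3,0,6]; indeg=(0,1,0,0,0,1,0)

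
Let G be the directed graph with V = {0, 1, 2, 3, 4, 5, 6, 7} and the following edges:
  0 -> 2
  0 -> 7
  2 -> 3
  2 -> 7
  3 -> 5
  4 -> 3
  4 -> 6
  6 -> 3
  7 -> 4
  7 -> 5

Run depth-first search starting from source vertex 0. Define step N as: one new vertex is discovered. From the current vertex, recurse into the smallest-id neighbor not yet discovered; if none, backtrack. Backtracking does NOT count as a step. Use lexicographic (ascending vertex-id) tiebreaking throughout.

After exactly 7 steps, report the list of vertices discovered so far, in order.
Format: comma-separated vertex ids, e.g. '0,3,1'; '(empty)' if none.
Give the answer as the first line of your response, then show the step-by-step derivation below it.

0,2,3,5,7,4,6

step 1: discover 0; path=0; order=0
step 2: discover 2; path=0>2; order=0,2
step 3: discover 3; path=0>2>3; order=0,2,3
step 4: discover 5; path=0>2>3>5; order=0,2,3,5
step 5: discover 7; path=0>2>7; order=0,2,3,5,7
step 6: discover 4; path=0>2>7>4; order=0,2,3,5,7,4
step 7: discover 6; path=0>2>7>4>6; order=0,2,3,5,7,4,6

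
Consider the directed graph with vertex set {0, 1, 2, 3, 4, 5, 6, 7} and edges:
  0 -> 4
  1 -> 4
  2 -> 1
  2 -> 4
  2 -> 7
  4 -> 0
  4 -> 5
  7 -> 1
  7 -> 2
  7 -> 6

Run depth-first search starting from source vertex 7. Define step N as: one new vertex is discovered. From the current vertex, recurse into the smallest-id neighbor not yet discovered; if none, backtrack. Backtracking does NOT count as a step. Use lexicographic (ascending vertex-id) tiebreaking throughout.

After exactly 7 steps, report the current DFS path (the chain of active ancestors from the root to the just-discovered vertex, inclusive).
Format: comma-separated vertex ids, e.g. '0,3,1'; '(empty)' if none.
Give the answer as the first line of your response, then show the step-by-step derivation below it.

7,6

step 1: discover 7; path=7; order=7
step 2: discover 1; path=7>1; order=7,1
step 3: discover 4; path=7>1>4; order=7,1,4
step 4: discover 0; path=7>1>4>0; order=7,1,4,0
step 5: discover 5; path=7>1>4>5; order=7,1,4,0,5
step 6: discover 2; path=7>2; order=7,1,4,0,5,2
step 7: discover 6; path=7>6; order=7,1,4,0,5,2,6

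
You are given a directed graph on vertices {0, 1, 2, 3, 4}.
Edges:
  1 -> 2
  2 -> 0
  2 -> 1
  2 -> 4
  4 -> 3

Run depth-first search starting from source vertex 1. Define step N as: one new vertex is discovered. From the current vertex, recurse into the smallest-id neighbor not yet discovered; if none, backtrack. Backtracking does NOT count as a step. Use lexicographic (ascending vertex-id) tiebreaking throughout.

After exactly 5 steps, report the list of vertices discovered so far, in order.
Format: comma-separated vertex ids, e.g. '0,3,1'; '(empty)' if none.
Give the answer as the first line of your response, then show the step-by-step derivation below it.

1,2,0,4,3

step 1: discover 1; path=1; order=1
step 2: discover 2; path=1>2; order=1,2
step 3: discover 0; path=1>2>0; order=1,2,0
step 4: discover 4; path=1>2>4; order=1,2,0,4
step 5: discover 3; path=1>2>4>3; order=1,2,0,4,3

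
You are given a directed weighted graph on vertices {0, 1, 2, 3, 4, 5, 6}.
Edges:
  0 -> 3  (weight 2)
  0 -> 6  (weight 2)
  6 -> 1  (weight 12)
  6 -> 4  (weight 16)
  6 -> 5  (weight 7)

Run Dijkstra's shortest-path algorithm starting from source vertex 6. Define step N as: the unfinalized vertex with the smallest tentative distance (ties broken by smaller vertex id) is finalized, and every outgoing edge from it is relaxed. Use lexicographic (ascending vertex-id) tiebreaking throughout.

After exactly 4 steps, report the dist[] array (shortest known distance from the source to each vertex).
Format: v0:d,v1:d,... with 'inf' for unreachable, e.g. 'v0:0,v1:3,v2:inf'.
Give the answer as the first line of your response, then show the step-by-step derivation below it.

v0:inf,v1:12,v2:inf,v3:inf,v4:16,v5:7,v6:0

step 1: dist = v0:inf,v1:12,v2:inf,v3:inf,v4:16,v5:7,v6:0
step 2: dist = v0:inf,v1:12,v2:inf,v3:inf,v4:16,v5:7,v6:0
step 3: dist = v0:inf,v1:12,v2:inf,v3:inf,v4:16,v5:7,v6:0
step 4: dist = v0:inf,v1:12,v2:inf,v3:inf,v4:16,v5:7,v6:0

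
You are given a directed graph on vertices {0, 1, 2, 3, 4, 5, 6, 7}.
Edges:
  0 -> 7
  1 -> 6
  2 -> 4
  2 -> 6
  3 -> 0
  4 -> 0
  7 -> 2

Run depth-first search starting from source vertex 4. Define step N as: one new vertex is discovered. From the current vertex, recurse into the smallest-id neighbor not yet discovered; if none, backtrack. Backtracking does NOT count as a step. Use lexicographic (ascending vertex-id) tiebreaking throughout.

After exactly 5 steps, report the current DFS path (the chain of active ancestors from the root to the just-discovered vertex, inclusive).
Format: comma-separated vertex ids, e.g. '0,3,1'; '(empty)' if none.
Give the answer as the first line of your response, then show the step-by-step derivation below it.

4,0,7,2,6

step 1: discover 4; path=4; order=4
step 2: discover 0; path=4>0; order=4,0
step 3: discover 7; path=4>0>7; order=4,0,7
step 4: discover 2; path=4>0>7>2; order=4,0,7,2
step 5: discover 6; path=4>0>7>2>6; order=4,0,7,2,6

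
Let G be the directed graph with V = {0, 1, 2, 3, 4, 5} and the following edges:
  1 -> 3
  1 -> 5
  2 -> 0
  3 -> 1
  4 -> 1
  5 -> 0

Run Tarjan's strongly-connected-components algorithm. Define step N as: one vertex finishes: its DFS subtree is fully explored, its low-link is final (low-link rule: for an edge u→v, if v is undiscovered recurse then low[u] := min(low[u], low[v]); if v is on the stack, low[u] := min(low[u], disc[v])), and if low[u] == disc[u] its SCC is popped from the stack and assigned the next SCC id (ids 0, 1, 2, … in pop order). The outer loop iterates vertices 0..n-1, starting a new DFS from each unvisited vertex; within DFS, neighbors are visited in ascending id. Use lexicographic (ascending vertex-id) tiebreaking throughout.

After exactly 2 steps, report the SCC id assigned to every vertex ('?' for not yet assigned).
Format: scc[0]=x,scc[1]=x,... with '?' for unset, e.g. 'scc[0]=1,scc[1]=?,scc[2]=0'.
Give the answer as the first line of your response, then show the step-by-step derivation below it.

scc[0]=0,scc[1]=?,scc[2]=?,scc[3]=?,scc[4]=?,scc[5]=?

step 1: low=(low[0]=0,low[1]=?,low[2]=?,low[3]=?,low[4]=?,low[5]=?); scc=(scc[0]=0,scc[1]=?,scc[2]=?,scc[3]=?,scc[4]=?,scc[5]=?)
step 2: low=(low[0]=0,low[1]=1,low[2]=?,low[3]=1,low[4]=?,low[5]=?); scc=(scc[0]=0,scc[1]=?,scc[2]=?,scc[3]=?,scc[4]=?,scc[5]=?)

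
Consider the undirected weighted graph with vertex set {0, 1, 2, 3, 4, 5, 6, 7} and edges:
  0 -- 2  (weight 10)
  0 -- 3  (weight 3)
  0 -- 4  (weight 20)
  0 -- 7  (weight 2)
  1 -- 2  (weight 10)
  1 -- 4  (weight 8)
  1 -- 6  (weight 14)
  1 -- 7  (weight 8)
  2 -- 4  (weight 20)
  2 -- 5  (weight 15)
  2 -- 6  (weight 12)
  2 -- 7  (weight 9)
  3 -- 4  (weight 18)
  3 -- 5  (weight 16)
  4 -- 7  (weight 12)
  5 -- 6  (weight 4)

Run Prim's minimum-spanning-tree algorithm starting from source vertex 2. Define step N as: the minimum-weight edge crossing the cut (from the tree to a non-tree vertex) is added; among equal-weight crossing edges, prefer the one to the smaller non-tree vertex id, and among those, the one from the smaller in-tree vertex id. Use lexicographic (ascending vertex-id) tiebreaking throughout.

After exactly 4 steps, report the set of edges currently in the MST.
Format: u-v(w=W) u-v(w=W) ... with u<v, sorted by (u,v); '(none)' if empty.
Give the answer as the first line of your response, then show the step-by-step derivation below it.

0-3(w=3) 0-7(w=2) 1-7(w=8) 2-7(w=9)

step 1: add edge 2-7 (w=9); MST = {2-7(w=9)}
step 2: add edge 0-7 (w=2); MST = {0-7(w=2) 2-7(w=9)}
step 3: add edge 0-3 (w=3); MST = {0-3(w=3) 0-7(w=2) 2-7(w=9)}
step 4: add edge 1-7 (w=8); MST = {0-3(w=3) 0-7(w=2) 1-7(w=8) 2-7(w=9)}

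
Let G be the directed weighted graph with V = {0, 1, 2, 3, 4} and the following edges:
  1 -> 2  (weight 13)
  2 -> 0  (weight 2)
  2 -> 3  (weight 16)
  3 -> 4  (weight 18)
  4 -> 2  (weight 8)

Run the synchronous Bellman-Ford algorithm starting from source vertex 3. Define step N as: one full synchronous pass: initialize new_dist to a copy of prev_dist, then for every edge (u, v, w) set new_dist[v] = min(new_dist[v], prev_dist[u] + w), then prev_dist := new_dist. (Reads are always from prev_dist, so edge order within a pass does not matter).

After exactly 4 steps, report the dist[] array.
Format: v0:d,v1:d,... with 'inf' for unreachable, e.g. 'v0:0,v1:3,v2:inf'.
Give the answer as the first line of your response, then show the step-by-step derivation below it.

v0:28,v1:inf,v2:26,v3:0,v4:18

step 1: dist = v0:inf,v1:inf,v2:inf,v3:0,v4:18
step 2: dist = v0:inf,v1:inf,v2:26,v3:0,v4:18
step 3: dist = v0:28,v1:inf,v2:26,v3:0,v4:18
step 4: dist = v0:28,v1:inf,v2:26,v3:0,v4:18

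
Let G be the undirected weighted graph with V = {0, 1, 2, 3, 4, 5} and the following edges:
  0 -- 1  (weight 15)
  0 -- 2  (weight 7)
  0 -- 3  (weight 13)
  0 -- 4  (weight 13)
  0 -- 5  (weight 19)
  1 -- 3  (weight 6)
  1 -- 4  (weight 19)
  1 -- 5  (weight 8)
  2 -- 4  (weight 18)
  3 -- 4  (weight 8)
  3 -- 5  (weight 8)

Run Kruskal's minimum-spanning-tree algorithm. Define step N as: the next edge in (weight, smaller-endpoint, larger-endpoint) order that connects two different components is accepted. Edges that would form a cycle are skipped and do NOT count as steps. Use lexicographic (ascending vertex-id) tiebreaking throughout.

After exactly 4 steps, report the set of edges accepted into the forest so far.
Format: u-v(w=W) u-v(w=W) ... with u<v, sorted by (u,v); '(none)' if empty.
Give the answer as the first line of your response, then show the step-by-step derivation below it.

0-2(w=7) 1-3(w=6) 1-5(w=8) 3-4(w=8)

step 1: add edge 1-3 (w=6); MST = {1-3(w=6)}
step 2: add edge 0-2 (w=7); MST = {0-2(w=7) 1-3(w=6)}
step 3: add edge 1-5 (w=8); MST = {0-2(w=7) 1-3(w=6) 1-5(w=8)}
step 4: add edge 3-4 (w=8); MST = {0-2(w=7) 1-3(w=6) 1-5(w=8) 3-4(w=8)}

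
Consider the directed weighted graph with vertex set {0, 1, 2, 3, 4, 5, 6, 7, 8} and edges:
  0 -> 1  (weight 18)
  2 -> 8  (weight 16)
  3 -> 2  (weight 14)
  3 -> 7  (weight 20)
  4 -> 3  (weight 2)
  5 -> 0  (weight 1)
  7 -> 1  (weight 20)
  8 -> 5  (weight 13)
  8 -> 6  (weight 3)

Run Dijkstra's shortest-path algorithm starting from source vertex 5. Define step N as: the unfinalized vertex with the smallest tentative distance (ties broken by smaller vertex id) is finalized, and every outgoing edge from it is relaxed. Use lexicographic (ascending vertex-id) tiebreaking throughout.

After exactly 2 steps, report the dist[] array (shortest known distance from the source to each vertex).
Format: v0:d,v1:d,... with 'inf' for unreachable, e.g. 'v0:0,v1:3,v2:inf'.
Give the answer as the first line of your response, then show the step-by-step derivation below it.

v0:1,v1:19,v2:inf,v3:inf,v4:inf,v5:0,v6:inf,v7:inf,v8:inf

step 1: dist = v0:1,v1:inf,v2:inf,v3:inf,v4:inf,v5:0,v6:inf,v7:inf,v8:inf
step 2: dist = v0:1,v1:19,v2:inf,v3:inf,v4:inf,v5:0,v6:inf,v7:inf,v8:inf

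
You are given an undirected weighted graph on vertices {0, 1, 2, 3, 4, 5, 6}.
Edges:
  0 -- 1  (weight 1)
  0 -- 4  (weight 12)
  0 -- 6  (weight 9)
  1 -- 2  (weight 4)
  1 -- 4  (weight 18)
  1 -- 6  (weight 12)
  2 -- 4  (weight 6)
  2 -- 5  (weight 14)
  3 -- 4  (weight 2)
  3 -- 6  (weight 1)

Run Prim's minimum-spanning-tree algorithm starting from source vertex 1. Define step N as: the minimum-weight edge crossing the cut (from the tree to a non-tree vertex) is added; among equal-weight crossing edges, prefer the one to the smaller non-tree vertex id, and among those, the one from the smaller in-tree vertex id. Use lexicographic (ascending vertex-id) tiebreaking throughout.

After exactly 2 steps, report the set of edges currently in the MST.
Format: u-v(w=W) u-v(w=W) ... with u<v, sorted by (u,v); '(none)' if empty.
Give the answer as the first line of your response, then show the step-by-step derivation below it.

0-1(w=1) 1-2(w=4)

step 1: add edge 0-1 (w=1); MST = {0-1(w=1)}
step 2: add edge 1-2 (w=4); MST = {0-1(w=1) 1-2(w=4)}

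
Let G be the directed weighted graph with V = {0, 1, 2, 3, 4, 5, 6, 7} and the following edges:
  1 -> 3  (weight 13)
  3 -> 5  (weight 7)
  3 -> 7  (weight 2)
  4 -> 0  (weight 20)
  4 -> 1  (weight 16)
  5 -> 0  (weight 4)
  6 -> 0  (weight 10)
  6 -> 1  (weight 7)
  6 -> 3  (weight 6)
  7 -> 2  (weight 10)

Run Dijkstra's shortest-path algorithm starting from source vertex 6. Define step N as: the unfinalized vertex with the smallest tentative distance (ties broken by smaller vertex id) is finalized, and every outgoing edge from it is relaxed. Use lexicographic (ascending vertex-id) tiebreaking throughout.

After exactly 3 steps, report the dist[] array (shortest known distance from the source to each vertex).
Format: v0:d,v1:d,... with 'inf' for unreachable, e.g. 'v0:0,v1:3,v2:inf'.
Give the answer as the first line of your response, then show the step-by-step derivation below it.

v0:10,v1:7,v2:inf,v3:6,v4:inf,v5:13,v6:0,v7:8

step 1: dist = v0:10,v1:7,v2:inf,v3:6,v4:inf,v5:inf,v6:0,v7:inf
step 2: dist = v0:10,v1:7,v2:inf,v3:6,v4:inf,v5:13,v6:0,v7:8
step 3: dist = v0:10,v1:7,v2:inf,v3:6,v4:inf,v5:13,v6:0,v7:8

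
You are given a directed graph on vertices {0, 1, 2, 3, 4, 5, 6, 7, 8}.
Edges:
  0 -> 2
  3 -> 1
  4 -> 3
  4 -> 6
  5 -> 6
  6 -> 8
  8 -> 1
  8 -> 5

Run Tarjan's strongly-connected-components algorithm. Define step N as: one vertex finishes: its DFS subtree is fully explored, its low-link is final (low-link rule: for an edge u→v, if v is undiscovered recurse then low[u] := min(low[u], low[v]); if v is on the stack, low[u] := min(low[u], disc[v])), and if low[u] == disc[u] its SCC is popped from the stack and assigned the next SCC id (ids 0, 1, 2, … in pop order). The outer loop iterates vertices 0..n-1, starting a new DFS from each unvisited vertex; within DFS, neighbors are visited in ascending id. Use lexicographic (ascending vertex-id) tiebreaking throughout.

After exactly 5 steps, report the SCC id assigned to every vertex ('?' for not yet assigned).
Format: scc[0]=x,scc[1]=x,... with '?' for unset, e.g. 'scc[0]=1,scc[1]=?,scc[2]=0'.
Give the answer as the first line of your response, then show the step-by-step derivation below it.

scc[0]=1,scc[1]=2,scc[2]=0,scc[3]=3,scc[4]=?,scc[5]=?,scc[6]=?,scc[7]=?,scc[8]=?

step 1: low=(low[0]=0,low[1]=?,low[2]=1,low[3]=?,low[4]=?,low[5]=?,low[6]=?,low[7]=?,low[8]=?); scc=(scc[0]=?,scc[1]=?,scc[2]=0,scc[3]=?,scc[4]=?,scc[5]=?,scc[6]=?,scc[7]=?,scc[8]=?)
step 2: low=(low[0]=0,low[1]=?,low[2]=1,low[3]=?,low[4]=?,low[5]=?,low[6]=?,low[7]=?,low[8]=?); scc=(scc[0]=1,scc[1]=?,scc[2]=0,scc[3]=?,scc[4]=?,scc[5]=?,scc[6]=?,scc[7]=?,scc[8]=?)
step 3: low=(low[0]=0,low[1]=2,low[2]=1,low[3]=?,low[4]=?,low[5]=?,low[6]=?,low[7]=?,low[8]=?); scc=(scc[0]=1,scc[1]=2,scc[2]=0,scc[3]=?,scc[4]=?,scc[5]=?,scc[6]=?,scc[7]=?,scc[8]=?)
step 4: low=(low[0]=0,low[1]=2,low[2]=1,low[3]=3,low[4]=?,low[5]=?,low[6]=?,low[7]=?,low[8]=?); scc=(scc[0]=1,scc[1]=2,scc[2]=0,scc[3]=3,scc[4]=?,scc[5]=?,scc[6]=?,scc[7]=?,scc[8]=?)
step 5: low=(low[0]=0,low[1]=2,low[2]=1,low[3]=3,low[4]=4,low[5]=5,low[6]=5,low[7]=?,low[8]=6); scc=(scc[0]=1,scc[1]=2,scc[2]=0,scc[3]=3,scc[4]=?,scc[5]=?,scc[6]=?,scc[7]=?,scc[8]=?)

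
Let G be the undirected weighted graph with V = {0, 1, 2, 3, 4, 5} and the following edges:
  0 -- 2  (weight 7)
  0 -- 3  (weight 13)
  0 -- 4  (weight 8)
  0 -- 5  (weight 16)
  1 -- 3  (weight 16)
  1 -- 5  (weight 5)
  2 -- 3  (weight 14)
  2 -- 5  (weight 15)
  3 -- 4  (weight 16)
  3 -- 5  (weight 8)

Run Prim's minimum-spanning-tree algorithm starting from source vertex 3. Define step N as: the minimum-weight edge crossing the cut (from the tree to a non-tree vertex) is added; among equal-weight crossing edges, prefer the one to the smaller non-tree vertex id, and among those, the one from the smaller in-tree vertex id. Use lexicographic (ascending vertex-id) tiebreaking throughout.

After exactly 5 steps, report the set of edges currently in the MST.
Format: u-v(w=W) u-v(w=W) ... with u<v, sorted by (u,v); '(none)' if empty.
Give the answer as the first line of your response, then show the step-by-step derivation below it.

0-2(w=7) 0-3(w=13) 0-4(w=8) 1-5(w=5) 3-5(w=8)

step 1: add edge 3-5 (w=8); MST = {3-5(w=8)}
step 2: add edge 1-5 (w=5); MST = {1-5(w=5) 3-5(w=8)}
step 3: add edge 0-3 (w=13); MST = {0-3(w=13) 1-5(w=5) 3-5(w=8)}
step 4: add edge 0-2 (w=7); MST = {0-2(w=7) 0-3(w=13) 1-5(w=5) 3-5(w=8)}
step 5: add edge 0-4 (w=8); MST = {0-2(w=7) 0-3(w=13) 0-4(w=8) 1-5(w=5) 3-5(w=8)}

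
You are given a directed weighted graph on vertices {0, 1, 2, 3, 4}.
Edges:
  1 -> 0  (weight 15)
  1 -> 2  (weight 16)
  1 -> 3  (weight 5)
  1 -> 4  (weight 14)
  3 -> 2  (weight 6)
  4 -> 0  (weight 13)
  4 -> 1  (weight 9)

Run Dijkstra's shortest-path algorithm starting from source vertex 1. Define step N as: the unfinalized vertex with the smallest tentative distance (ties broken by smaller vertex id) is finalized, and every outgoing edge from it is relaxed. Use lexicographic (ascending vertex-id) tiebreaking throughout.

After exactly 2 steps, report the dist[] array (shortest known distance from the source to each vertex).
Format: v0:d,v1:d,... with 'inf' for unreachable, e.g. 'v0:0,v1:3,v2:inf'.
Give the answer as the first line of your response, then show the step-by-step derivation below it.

v0:15,v1:0,v2:11,v3:5,v4:14

step 1: dist = v0:15,v1:0,v2:16,v3:5,v4:14
step 2: dist = v0:15,v1:0,v2:11,v3:5,v4:14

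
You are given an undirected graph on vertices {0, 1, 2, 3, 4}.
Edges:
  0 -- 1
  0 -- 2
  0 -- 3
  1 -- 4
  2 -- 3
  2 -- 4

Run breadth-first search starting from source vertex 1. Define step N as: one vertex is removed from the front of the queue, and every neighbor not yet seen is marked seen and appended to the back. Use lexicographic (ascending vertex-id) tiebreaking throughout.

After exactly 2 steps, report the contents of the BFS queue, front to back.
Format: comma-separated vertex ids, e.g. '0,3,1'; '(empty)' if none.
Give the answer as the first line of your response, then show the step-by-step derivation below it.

4,2,3

step 1: dequeue 1; queue=[0,4]; order=1
step 2: dequeue 0; queue=[4,2,3]; order=1,0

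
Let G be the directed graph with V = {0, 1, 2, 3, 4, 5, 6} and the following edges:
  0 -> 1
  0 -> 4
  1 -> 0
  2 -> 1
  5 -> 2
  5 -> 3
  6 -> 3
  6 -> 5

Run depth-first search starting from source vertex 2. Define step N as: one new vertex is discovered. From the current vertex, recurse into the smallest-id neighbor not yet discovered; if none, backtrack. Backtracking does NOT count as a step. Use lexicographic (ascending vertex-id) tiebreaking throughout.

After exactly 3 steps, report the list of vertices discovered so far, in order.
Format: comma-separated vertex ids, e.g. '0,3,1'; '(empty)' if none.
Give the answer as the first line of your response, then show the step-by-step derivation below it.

2,1,0

step 1: discover 2; path=2; order=2
step 2: discover 1; path=2>1; order=2,1
step 3: discover 0; path=2>1>0; order=2,1,0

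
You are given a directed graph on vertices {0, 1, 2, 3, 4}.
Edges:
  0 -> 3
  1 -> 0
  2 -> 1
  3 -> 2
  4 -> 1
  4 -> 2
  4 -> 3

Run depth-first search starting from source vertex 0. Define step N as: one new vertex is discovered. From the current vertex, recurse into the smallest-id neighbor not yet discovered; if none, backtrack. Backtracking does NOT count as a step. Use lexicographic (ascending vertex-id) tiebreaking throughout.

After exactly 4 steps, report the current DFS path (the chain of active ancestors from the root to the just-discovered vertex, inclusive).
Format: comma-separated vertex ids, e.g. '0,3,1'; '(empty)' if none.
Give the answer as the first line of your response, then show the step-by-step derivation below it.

0,3,2,1

step 1: discover 0; path=0; order=0
step 2: discover 3; path=0>3; order=0,3
step 3: discover 2; path=0>3>2; order=0,3,2
step 4: discover 1; path=0>3>2>1; order=0,3,2,1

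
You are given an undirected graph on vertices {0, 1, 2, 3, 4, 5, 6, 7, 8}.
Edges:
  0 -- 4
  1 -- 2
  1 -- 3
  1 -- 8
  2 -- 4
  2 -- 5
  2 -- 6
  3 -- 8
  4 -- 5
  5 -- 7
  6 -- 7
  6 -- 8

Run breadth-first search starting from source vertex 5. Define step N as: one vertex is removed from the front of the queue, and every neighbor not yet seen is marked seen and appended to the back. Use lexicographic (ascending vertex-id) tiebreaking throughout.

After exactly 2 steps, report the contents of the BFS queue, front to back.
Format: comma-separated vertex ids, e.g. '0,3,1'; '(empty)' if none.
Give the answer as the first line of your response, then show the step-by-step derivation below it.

4,7,1,6

step 1: dequeue 5; queue=[2,4,7]; order=5
step 2: dequeue 2; queue=[4,7,1,6]; order=5,2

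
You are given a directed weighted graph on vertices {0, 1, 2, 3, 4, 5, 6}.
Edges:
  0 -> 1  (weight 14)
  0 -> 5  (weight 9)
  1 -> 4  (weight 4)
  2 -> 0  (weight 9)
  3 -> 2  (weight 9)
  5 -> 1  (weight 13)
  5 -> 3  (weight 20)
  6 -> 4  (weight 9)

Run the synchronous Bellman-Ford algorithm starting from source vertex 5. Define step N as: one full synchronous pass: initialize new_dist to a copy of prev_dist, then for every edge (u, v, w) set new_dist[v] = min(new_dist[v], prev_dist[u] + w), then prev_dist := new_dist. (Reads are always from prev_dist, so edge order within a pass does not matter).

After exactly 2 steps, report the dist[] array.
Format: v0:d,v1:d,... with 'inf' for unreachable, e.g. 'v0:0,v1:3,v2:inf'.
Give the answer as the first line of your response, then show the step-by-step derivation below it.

v0:inf,v1:13,v2:29,v3:20,v4:17,v5:0,v6:inf

step 1: dist = v0:inf,v1:13,v2:inf,v3:20,v4:inf,v5:0,v6:inf
step 2: dist = v0:inf,v1:13,v2:29,v3:20,v4:17,v5:0,v6:inf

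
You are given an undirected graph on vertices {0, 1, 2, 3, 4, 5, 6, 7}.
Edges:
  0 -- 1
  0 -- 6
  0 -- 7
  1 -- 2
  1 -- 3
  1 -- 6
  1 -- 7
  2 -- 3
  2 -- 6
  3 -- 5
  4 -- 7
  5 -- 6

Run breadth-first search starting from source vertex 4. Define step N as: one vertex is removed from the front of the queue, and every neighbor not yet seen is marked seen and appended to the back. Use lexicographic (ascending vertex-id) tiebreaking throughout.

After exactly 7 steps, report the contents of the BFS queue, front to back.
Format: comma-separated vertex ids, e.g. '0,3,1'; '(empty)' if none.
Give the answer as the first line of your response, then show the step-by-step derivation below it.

5

step 1: dequeue 4; queue=[7]; order=4
step 2: dequeue 7; queue=[0,1]; order=4,7
step 3: dequeue 0; queue=[1,6]; order=4,7,0
step 4: dequeue 1; queue=[6,2,3]; order=4,7,0,1
step 5: dequeue 6; queue=[2,3,5]; order=4,7,0,1,6
step 6: dequeue 2; queue=[3,5]; order=4,7,0,1,6,2
step 7: dequeue 3; queue=[5]; order=4,7,0,1,6,2,3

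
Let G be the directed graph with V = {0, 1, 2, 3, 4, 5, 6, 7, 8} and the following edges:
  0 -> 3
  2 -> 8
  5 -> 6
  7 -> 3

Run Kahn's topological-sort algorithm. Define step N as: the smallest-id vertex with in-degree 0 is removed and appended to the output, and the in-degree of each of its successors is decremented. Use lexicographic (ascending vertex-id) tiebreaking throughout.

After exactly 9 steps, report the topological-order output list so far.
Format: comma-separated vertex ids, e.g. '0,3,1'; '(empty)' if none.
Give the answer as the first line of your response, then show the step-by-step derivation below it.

0,1,2,4,5,6,7,3,8

step 1: output 0; order=[0]; indeg=(0,0,0,1,0,0,1,0,1)
step 2: output 1; order=[0,1]; indeg=(0,0,0,1,0,0,1,0,1)
step 3: output 2; order=[0,1,2]; indeg=(0,0,0,1,0,0,1,0,0)
step 4: output 4; order=[0,1,2,4]; indeg=(0,0,0,1,0,0,1,0,0)
step 5: output 5; order=[0,1,2,4,5]; indeg=(0,0,0,1,0,0,0,0,0)
step 6: output 6; order=[0,1,2,4,5,6]; indeg=(0,0,0,1,0,0,0,0,0)
step 7: output 7; order=[0,1,2,4,5,6,7]; indeg=(0,0,0,0,0,0,0,0,0)
step 8: output 3; order=[0,1,2,4,5,6,7,3]; indeg=(0,0,0,0,0,0,0,0,0)
step 9: output 8; order=[0,1,2,4,5,6,7,3,8]; indeg=(0,0,0,0,0,0,0,0,0)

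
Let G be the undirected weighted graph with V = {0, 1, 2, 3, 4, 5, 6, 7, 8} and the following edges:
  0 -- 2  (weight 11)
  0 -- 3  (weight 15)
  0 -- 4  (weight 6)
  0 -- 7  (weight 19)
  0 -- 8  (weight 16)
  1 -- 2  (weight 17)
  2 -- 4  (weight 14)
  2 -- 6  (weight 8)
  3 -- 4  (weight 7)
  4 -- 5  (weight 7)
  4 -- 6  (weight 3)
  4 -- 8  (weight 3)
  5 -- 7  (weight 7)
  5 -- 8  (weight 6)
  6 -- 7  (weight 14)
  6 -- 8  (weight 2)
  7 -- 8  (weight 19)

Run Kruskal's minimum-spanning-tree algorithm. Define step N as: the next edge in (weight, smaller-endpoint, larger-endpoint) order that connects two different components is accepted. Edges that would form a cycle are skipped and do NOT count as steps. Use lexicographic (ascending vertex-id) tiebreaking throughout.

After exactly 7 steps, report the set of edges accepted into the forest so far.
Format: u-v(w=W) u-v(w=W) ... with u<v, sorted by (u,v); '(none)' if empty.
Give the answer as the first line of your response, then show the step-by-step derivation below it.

0-4(w=6) 2-6(w=8) 3-4(w=7) 4-6(w=3) 5-7(w=7) 5-8(w=6) 6-8(w=2)

step 1: add edge 6-8 (w=2); MST = {6-8(w=2)}
step 2: add edge 4-6 (w=3); MST = {4-6(w=3) 6-8(w=2)}
step 3: add edge 0-4 (w=6); MST = {0-4(w=6) 4-6(w=3) 6-8(w=2)}
step 4: add edge 5-8 (w=6); MST = {0-4(w=6) 4-6(w=3) 5-8(w=6) 6-8(w=2)}
step 5: add edge 3-4 (w=7); MST = {0-4(w=6) 3-4(w=7) 4-6(w=3) 5-8(w=6) 6-8(w=2)}
step 6: add edge 5-7 (w=7); MST = {0-4(w=6) 3-4(w=7) 4-6(w=3) 5-7(w=7) 5-8(w=6) 6-8(w=2)}
step 7: add edge 2-6 (w=8); MST = {0-4(w=6) 2-6(w=8) 3-4(w=7) 4-6(w=3) 5-7(w=7) 5-8(w=6) 6-8(w=2)}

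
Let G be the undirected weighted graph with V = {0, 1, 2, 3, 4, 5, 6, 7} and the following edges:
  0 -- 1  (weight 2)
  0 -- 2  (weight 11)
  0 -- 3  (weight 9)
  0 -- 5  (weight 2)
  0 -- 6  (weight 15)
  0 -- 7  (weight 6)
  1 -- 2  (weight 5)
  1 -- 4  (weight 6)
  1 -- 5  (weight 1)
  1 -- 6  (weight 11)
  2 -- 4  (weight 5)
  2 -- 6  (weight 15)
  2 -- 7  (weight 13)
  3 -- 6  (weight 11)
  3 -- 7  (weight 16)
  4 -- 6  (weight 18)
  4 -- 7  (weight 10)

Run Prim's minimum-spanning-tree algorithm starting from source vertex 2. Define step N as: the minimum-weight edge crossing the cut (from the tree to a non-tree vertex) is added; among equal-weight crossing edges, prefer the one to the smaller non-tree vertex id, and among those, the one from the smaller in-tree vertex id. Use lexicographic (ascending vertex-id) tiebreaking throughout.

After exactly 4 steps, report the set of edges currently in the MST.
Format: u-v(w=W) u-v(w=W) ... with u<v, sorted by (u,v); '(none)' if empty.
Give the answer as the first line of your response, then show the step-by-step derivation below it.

0-1(w=2) 1-2(w=5) 1-5(w=1) 2-4(w=5)

step 1: add edge 1-2 (w=5); MST = {1-2(w=5)}
step 2: add edge 1-5 (w=1); MST = {1-2(w=5) 1-5(w=1)}
step 3: add edge 0-1 (w=2); MST = {0-1(w=2) 1-2(w=5) 1-5(w=1)}
step 4: add edge 2-4 (w=5); MST = {0-1(w=2) 1-2(w=5) 1-5(w=1) 2-4(w=5)}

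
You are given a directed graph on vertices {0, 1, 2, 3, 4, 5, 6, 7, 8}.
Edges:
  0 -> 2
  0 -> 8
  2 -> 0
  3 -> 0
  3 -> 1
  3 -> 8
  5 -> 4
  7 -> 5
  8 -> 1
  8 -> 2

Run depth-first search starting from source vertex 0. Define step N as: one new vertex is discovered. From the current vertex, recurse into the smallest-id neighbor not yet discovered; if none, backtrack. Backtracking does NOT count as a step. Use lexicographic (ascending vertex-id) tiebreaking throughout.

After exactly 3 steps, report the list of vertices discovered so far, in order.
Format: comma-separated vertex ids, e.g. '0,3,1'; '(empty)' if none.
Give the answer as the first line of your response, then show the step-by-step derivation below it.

0,2,8

step 1: discover 0; path=0; order=0
step 2: discover 2; path=0>2; order=0,2
step 3: discover 8; path=0>8; order=0,2,8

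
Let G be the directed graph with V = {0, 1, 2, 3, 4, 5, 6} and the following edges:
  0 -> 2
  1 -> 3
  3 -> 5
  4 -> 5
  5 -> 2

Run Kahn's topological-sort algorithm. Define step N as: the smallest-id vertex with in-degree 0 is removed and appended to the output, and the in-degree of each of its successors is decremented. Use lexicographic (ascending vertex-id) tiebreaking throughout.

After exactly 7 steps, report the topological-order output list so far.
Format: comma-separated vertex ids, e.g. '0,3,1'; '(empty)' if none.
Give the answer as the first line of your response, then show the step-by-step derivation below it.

0,1,3,4,5,2,6

step 1: output 0; order=[0]; indeg=(0,0,1,1,0,2,0)
step 2: output 1; order=[0,1]; indeg=(0,0,1,0,0,2,0)
step 3: output 3; order=[0,1,3]; indeg=(0,0,1,0,0,1,0)
step 4: output 4; order=[0,1,3,4]; indeg=(0,0,1,0,0,0,0)
step 5: output 5; order=[0,1,3,4,5]; indeg=(0,0,0,0,0,0,0)
step 6: output 2; order=[0,1,3,4,5,2]; indeg=(0,0,0,0,0,0,0)
step 7: output 6; order=[0,1,3,4,5,2,6]; indeg=(0,0,0,0,0,0,0)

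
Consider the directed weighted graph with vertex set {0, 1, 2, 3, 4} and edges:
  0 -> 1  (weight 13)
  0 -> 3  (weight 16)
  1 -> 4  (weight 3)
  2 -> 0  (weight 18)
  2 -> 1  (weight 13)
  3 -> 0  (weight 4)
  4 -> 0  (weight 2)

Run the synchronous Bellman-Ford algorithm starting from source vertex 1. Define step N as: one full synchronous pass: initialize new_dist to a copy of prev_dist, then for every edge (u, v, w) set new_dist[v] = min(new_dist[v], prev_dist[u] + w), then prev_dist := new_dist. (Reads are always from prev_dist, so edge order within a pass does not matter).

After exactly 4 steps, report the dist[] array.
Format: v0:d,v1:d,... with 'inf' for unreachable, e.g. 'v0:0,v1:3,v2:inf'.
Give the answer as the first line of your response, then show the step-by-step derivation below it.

v0:5,v1:0,v2:inf,v3:21,v4:3

step 1: dist = v0:inf,v1:0,v2:inf,v3:inf,v4:3
step 2: dist = v0:5,v1:0,v2:inf,v3:inf,v4:3
step 3: dist = v0:5,v1:0,v2:inf,v3:21,v4:3
step 4: dist = v0:5,v1:0,v2:inf,v3:21,v4:3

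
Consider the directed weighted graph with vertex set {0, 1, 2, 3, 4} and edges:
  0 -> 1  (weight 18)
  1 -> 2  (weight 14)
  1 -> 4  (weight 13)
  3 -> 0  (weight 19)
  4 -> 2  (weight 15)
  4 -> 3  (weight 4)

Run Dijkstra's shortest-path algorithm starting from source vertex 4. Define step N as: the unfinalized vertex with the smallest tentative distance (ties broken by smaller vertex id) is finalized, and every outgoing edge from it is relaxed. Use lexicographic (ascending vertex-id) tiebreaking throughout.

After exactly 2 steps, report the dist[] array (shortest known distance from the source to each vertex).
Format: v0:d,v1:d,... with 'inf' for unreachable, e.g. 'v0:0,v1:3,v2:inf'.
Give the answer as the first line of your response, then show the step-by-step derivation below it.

v0:23,v1:inf,v2:15,v3:4,v4:0

step 1: dist = v0:inf,v1:inf,v2:15,v3:4,v4:0
step 2: dist = v0:23,v1:inf,v2:15,v3:4,v4:0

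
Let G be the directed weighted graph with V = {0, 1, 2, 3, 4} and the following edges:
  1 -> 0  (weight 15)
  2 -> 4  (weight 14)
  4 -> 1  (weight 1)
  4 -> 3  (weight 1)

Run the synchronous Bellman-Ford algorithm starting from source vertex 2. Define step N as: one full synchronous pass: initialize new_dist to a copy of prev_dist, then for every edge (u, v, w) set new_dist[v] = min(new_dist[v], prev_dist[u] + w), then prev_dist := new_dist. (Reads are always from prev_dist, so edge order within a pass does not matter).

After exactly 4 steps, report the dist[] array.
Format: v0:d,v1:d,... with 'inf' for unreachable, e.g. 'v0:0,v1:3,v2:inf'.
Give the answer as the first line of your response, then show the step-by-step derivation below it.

v0:30,v1:15,v2:0,v3:15,v4:14

step 1: dist = v0:inf,v1:inf,v2:0,v3:inf,v4:14
step 2: dist = v0:inf,v1:15,v2:0,v3:15,v4:14
step 3: dist = v0:30,v1:15,v2:0,v3:15,v4:14
step 4: dist = v0:30,v1:15,v2:0,v3:15,v4:14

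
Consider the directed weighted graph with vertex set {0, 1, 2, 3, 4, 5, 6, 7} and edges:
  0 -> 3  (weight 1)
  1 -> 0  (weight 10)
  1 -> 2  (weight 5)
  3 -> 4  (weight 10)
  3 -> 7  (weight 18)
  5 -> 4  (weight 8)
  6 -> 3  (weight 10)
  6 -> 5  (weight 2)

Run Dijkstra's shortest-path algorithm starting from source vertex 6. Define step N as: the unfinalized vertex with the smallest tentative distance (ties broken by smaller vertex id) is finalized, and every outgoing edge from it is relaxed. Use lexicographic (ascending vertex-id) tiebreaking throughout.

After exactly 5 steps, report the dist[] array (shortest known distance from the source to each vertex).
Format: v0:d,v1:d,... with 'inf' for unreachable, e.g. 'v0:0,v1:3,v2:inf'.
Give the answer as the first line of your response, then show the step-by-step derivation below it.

v0:inf,v1:inf,v2:inf,v3:10,v4:10,v5:2,v6:0,v7:28

step 1: dist = v0:inf,v1:inf,v2:inf,v3:10,v4:inf,v5:2,v6:0,v7:inf
step 2: dist = v0:inf,v1:inf,v2:inf,v3:10,v4:10,v5:2,v6:0,v7:inf
step 3: dist = v0:inf,v1:inf,v2:inf,v3:10,v4:10,v5:2,v6:0,v7:28
step 4: dist = v0:inf,v1:inf,v2:inf,v3:10,v4:10,v5:2,v6:0,v7:28
step 5: dist = v0:inf,v1:inf,v2:inf,v3:10,v4:10,v5:2,v6:0,v7:28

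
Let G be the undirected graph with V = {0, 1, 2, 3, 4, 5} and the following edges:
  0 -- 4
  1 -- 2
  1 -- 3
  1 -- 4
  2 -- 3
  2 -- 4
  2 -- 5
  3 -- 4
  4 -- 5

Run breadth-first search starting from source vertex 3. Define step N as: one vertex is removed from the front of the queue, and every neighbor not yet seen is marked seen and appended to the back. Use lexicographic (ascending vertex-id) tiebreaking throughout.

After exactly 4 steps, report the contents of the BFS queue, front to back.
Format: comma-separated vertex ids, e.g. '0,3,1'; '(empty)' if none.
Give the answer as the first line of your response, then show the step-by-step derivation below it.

5,0

step 1: dequeue 3; queue=[1,2,4]; order=3
step 2: dequeue 1; queue=[2,4]; order=3,1
step 3: dequeue 2; queue=[4,5]; order=3,1,2
step 4: dequeue 4; queue=[5,0]; order=3,1,2,4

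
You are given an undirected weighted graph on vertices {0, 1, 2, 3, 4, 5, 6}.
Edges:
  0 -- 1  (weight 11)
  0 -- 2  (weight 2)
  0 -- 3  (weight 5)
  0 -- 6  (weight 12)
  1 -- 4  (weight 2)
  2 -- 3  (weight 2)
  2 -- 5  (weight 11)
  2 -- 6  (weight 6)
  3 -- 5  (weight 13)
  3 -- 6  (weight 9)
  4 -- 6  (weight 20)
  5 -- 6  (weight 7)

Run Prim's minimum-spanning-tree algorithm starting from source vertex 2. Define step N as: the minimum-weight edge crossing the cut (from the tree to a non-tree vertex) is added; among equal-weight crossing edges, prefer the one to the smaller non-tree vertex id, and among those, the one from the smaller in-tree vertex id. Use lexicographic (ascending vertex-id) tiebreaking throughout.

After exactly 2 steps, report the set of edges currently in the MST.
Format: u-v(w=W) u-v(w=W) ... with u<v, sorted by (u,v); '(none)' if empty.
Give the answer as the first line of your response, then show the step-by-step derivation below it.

0-2(w=2) 2-3(w=2)

step 1: add edge 0-2 (w=2); MST = {0-2(w=2)}
step 2: add edge 2-3 (w=2); MST = {0-2(w=2) 2-3(w=2)}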